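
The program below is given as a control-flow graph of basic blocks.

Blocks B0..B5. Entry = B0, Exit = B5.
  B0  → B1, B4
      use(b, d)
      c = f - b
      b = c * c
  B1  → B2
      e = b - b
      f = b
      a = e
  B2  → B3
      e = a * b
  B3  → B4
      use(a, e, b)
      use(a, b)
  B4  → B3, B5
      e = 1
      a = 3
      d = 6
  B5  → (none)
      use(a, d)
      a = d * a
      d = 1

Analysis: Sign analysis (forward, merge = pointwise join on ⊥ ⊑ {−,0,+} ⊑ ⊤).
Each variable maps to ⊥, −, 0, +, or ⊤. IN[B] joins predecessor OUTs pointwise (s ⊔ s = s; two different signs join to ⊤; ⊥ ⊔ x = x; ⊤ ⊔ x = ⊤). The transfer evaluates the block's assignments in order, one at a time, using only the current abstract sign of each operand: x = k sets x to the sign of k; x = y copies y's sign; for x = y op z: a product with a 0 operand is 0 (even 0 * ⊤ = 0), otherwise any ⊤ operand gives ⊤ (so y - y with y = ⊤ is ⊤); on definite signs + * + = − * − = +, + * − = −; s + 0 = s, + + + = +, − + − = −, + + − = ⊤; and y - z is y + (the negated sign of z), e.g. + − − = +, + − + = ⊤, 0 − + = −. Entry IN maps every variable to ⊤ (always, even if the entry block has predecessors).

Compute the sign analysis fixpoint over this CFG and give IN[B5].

Per-block solution:
  B0: | IN=(all ⊤) | OUT=(all ⊤)
  B1: | IN=(all ⊤) | OUT=(all ⊤)
  B2: | IN=(all ⊤) | OUT=(all ⊤)
  B3: | IN=(all ⊤) | OUT=(all ⊤)
  B4: | IN=(all ⊤) | OUT={a:+, d:+, e:+; rest ⊤}
  B5: | IN={a:+, d:+, e:+; rest ⊤} | OUT={a:+, d:+, e:+; rest ⊤}

Merge at B5: IN[B5] = OUT[B4] = {a: +, b: ⊤, c: ⊤, d: +, e: +, f: ⊤}

Answer: {a: +, b: ⊤, c: ⊤, d: +, e: +, f: ⊤}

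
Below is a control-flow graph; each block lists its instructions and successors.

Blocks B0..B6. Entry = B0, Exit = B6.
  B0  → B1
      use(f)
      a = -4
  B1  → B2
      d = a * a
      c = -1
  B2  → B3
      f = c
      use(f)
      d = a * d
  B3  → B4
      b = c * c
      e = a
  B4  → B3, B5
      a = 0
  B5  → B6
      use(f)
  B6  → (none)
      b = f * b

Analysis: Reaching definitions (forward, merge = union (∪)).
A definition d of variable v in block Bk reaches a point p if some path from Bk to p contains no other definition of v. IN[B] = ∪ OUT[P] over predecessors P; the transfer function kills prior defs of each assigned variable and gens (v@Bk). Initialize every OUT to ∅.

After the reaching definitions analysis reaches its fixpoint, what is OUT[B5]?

Answer: {a@B4, b@B3, c@B1, d@B2, e@B3, f@B2}

Trace:
Converged values:
  B0: | IN={} | OUT={a@B0}
  B1: | IN={a@B0} | OUT={a@B0, c@B1, d@B1}
  B2: | IN={a@B0, c@B1, d@B1} | OUT={a@B0, c@B1, d@B2, f@B2}
  B3: | IN={a@B0, a@B4, b@B3, c@B1, d@B2, e@B3, f@B2} | OUT={a@B0, a@B4, b@B3, c@B1, d@B2, e@B3, f@B2}
  B4: | IN={a@B0, a@B4, b@B3, c@B1, d@B2, e@B3, f@B2} | OUT={a@B4, b@B3, c@B1, d@B2, e@B3, f@B2}
  B5: | IN={a@B4, b@B3, c@B1, d@B2, e@B3, f@B2} | OUT={a@B4, b@B3, c@B1, d@B2, e@B3, f@B2}
  B6: | IN={a@B4, b@B3, c@B1, d@B2, e@B3, f@B2} | OUT={a@B4, b@B6, c@B1, d@B2, e@B3, f@B2}

Merge at B5: IN[B5] = OUT[B4] = {a@B4, b@B3, c@B1, d@B2, e@B3, f@B2}
Applying B5's transfer function to that IN value gives OUT[B5] (row B5 above).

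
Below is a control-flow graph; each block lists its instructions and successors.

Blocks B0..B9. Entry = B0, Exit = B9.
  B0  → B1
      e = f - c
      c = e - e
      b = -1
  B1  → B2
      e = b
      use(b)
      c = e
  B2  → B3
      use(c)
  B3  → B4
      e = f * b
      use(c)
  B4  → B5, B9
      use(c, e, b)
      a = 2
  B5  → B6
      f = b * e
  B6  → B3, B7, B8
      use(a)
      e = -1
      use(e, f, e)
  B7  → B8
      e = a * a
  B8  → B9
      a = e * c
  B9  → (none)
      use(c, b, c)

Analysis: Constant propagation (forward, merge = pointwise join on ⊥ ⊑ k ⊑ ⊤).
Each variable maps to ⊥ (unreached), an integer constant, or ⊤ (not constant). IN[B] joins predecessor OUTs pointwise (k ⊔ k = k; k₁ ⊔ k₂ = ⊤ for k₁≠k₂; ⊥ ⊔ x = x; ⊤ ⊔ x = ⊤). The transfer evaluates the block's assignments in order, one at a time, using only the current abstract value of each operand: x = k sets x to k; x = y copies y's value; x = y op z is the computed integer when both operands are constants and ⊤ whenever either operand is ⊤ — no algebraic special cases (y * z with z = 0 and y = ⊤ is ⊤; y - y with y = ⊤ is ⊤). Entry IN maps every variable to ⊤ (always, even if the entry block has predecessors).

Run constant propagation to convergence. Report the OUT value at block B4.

Answer: {a: 2, b: -1, c: -1, d: ⊤, e: ⊤, f: ⊤}

Working:
Converged values:
  B0:   IN=(all ⊤)   OUT={b:-1; rest ⊤}
  B1:   IN={b:-1; rest ⊤}   OUT={b:-1, c:-1, e:-1; rest ⊤}
  B2:   IN={b:-1, c:-1, e:-1; rest ⊤}   OUT={b:-1, c:-1, e:-1; rest ⊤}
  B3:   IN={b:-1, c:-1, e:-1; rest ⊤}   OUT={b:-1, c:-1; rest ⊤}
  B4:   IN={b:-1, c:-1; rest ⊤}   OUT={a:2, b:-1, c:-1; rest ⊤}
  B5:   IN={a:2, b:-1, c:-1; rest ⊤}   OUT={a:2, b:-1, c:-1; rest ⊤}
  B6:   IN={a:2, b:-1, c:-1; rest ⊤}   OUT={a:2, b:-1, c:-1, e:-1; rest ⊤}
  B7:   IN={a:2, b:-1, c:-1, e:-1; rest ⊤}   OUT={a:2, b:-1, c:-1, e:4; rest ⊤}
  B8:   IN={a:2, b:-1, c:-1; rest ⊤}   OUT={b:-1, c:-1; rest ⊤}
  B9:   IN={b:-1, c:-1; rest ⊤}   OUT={b:-1, c:-1; rest ⊤}

Merge at B4: IN[B4] = OUT[B3] = {a: ⊤, b: -1, c: -1, d: ⊤, e: ⊤, f: ⊤}
Applying B4's transfer function to that IN value gives OUT[B4] (row B4 above).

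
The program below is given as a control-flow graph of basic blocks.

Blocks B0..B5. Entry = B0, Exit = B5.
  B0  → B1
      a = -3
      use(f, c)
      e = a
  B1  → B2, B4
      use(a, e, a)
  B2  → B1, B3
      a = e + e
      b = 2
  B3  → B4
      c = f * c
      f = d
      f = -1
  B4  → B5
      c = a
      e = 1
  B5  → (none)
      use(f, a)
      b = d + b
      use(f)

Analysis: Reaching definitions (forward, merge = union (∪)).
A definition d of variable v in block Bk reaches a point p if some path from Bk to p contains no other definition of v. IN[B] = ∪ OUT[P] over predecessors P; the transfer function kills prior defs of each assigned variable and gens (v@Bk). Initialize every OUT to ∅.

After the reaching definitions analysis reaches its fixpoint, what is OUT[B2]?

Answer: {a@B2, b@B2, e@B0}

Working:
Per-block solution:
  B0: | IN={} | OUT={a@B0, e@B0}
  B1: | IN={a@B0, a@B2, b@B2, e@B0} | OUT={a@B0, a@B2, b@B2, e@B0}
  B2: | IN={a@B0, a@B2, b@B2, e@B0} | OUT={a@B2, b@B2, e@B0}
  B3: | IN={a@B2, b@B2, e@B0} | OUT={a@B2, b@B2, c@B3, e@B0, f@B3}
  B4: | IN={a@B0, a@B2, b@B2, c@B3, e@B0, f@B3} | OUT={a@B0, a@B2, b@B2, c@B4, e@B4, f@B3}
  B5: | IN={a@B0, a@B2, b@B2, c@B4, e@B4, f@B3} | OUT={a@B0, a@B2, b@B5, c@B4, e@B4, f@B3}

Merge at B2: IN[B2] = OUT[B1] = {a@B0, a@B2, b@B2, e@B0}
Applying B2's transfer function to that IN value gives OUT[B2] (row B2 above).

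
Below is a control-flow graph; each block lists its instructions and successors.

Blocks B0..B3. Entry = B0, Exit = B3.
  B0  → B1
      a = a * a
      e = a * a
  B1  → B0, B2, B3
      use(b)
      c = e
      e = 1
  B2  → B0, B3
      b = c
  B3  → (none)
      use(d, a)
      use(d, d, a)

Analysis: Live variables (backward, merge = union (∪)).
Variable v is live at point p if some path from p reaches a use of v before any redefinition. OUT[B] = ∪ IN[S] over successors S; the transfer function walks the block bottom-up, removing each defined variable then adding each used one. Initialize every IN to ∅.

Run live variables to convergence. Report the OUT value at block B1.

Answer: {a, b, c, d}

Working:
Converged values:
  B0: | IN={a, b, d} | OUT={a, b, d, e}
  B1: | IN={a, b, d, e} | OUT={a, b, c, d}
  B2: | IN={a, c, d} | OUT={a, b, d}
  B3: | IN={a, d} | OUT={}

Merge at B1: OUT[B1] = IN[B0] ⊔ IN[B2] ⊔ IN[B3] = {a, b, c, d}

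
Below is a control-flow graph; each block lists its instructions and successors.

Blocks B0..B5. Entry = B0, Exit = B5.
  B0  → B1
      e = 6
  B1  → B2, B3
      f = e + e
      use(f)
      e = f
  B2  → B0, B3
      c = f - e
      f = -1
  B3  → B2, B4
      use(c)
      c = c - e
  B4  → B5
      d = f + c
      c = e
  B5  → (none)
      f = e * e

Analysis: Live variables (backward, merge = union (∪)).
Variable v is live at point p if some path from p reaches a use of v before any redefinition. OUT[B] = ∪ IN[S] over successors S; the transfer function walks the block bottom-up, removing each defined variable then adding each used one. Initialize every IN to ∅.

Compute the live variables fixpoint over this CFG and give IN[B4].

Fixpoint table:
  B0: | IN={c} | OUT={c, e}
  B1: | IN={c, e} | OUT={c, e, f}
  B2: | IN={e, f} | OUT={c, e, f}
  B3: | IN={c, e, f} | OUT={c, e, f}
  B4: | IN={c, e, f} | OUT={e}
  B5: | IN={e} | OUT={}

Merge at B4: OUT[B4] = IN[B5] = {e}
Applying B4's transfer function to that OUT value gives IN[B4] (row B4 above).

Answer: {c, e, f}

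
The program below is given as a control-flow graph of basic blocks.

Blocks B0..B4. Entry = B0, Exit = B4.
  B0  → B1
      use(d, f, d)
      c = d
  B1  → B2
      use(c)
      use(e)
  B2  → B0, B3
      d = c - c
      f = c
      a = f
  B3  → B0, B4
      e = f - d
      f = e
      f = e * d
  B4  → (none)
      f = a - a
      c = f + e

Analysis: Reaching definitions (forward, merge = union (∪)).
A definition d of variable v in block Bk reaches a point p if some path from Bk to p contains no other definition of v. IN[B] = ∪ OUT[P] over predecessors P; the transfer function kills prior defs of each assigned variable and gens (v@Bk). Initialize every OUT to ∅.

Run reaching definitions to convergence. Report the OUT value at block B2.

Fixpoint table:
  B0:   IN={a@B2, c@B0, d@B2, e@B3, f@B2, f@B3}   OUT={a@B2, c@B0, d@B2, e@B3, f@B2, f@B3}
  B1:   IN={a@B2, c@B0, d@B2, e@B3, f@B2, f@B3}   OUT={a@B2, c@B0, d@B2, e@B3, f@B2, f@B3}
  B2:   IN={a@B2, c@B0, d@B2, e@B3, f@B2, f@B3}   OUT={a@B2, c@B0, d@B2, e@B3, f@B2}
  B3:   IN={a@B2, c@B0, d@B2, e@B3, f@B2}   OUT={a@B2, c@B0, d@B2, e@B3, f@B3}
  B4:   IN={a@B2, c@B0, d@B2, e@B3, f@B3}   OUT={a@B2, c@B4, d@B2, e@B3, f@B4}

Merge at B2: IN[B2] = OUT[B1] = {a@B2, c@B0, d@B2, e@B3, f@B2, f@B3}
Applying B2's transfer function to that IN value gives OUT[B2] (row B2 above).

Answer: {a@B2, c@B0, d@B2, e@B3, f@B2}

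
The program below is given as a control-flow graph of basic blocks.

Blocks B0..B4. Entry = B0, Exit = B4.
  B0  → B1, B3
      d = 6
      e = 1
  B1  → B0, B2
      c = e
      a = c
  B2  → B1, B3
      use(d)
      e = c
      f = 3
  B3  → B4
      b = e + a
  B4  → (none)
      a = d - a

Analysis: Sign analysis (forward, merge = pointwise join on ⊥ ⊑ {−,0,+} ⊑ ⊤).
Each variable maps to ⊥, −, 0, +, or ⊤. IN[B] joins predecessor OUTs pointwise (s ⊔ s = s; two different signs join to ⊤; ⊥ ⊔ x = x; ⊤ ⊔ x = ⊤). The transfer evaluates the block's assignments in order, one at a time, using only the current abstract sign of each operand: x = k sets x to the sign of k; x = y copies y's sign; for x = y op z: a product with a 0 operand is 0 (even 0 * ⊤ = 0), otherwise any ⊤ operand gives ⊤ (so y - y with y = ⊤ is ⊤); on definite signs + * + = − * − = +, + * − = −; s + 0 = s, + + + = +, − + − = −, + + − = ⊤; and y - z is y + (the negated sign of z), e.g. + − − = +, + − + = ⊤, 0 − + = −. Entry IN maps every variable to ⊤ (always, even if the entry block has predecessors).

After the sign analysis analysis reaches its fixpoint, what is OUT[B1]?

Fixpoint table:
  B0:   IN=(all ⊤)   OUT={d:+, e:+; rest ⊤}
  B1:   IN={d:+, e:+; rest ⊤}   OUT={a:+, c:+, d:+, e:+; rest ⊤}
  B2:   IN={a:+, c:+, d:+, e:+; rest ⊤}   OUT={a:+, c:+, d:+, e:+, f:+; rest ⊤}
  B3:   IN={d:+, e:+; rest ⊤}   OUT={d:+, e:+; rest ⊤}
  B4:   IN={d:+, e:+; rest ⊤}   OUT={d:+, e:+; rest ⊤}

Merge at B1: IN[B1] = OUT[B0] ⊔ OUT[B2] = {a: ⊤, b: ⊤, c: ⊤, d: +, e: +, f: ⊤}
Applying B1's transfer function to that IN value gives OUT[B1] (row B1 above).

Answer: {a: +, b: ⊤, c: +, d: +, e: +, f: ⊤}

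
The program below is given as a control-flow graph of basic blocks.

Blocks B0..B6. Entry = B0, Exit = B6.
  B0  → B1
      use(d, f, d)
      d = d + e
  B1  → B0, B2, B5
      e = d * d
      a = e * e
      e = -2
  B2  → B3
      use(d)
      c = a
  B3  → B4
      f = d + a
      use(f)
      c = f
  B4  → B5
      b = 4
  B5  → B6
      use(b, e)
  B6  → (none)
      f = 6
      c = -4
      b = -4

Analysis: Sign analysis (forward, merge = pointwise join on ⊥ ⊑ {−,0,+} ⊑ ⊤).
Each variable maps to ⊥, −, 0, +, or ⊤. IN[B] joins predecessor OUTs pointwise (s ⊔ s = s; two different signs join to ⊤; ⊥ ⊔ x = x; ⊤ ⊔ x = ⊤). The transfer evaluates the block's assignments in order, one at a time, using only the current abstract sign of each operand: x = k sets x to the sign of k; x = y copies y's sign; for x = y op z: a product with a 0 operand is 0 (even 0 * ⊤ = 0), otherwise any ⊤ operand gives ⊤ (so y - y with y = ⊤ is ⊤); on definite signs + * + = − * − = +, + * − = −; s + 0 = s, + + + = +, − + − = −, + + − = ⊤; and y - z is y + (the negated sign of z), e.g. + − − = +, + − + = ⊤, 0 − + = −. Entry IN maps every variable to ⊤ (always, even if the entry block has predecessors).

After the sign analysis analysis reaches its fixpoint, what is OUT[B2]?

Fixpoint table:
  B0:  IN=(all ⊤)  OUT=(all ⊤)
  B1:  IN=(all ⊤)  OUT={e:-; rest ⊤}
  B2:  IN={e:-; rest ⊤}  OUT={e:-; rest ⊤}
  B3:  IN={e:-; rest ⊤}  OUT={e:-; rest ⊤}
  B4:  IN={e:-; rest ⊤}  OUT={b:+, e:-; rest ⊤}
  B5:  IN={e:-; rest ⊤}  OUT={e:-; rest ⊤}
  B6:  IN={e:-; rest ⊤}  OUT={b:-, c:-, e:-, f:+; rest ⊤}

Merge at B2: IN[B2] = OUT[B1] = {a: ⊤, b: ⊤, c: ⊤, d: ⊤, e: -, f: ⊤}
Applying B2's transfer function to that IN value gives OUT[B2] (row B2 above).

Answer: {a: ⊤, b: ⊤, c: ⊤, d: ⊤, e: -, f: ⊤}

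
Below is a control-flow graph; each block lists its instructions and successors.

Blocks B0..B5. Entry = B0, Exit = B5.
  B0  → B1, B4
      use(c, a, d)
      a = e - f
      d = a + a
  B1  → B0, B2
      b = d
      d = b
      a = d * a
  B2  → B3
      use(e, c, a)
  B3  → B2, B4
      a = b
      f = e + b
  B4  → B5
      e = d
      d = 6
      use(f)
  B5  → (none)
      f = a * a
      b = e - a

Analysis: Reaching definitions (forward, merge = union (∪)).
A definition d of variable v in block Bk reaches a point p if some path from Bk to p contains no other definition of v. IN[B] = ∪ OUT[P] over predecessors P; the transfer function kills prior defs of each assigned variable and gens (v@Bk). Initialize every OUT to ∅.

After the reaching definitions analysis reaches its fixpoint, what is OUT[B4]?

Converged values:
  B0:  IN={a@B1, b@B1, d@B1}  OUT={a@B0, b@B1, d@B0}
  B1:  IN={a@B0, b@B1, d@B0}  OUT={a@B1, b@B1, d@B1}
  B2:  IN={a@B1, a@B3, b@B1, d@B1, f@B3}  OUT={a@B1, a@B3, b@B1, d@B1, f@B3}
  B3:  IN={a@B1, a@B3, b@B1, d@B1, f@B3}  OUT={a@B3, b@B1, d@B1, f@B3}
  B4:  IN={a@B0, a@B3, b@B1, d@B0, d@B1, f@B3}  OUT={a@B0, a@B3, b@B1, d@B4, e@B4, f@B3}
  B5:  IN={a@B0, a@B3, b@B1, d@B4, e@B4, f@B3}  OUT={a@B0, a@B3, b@B5, d@B4, e@B4, f@B5}

Merge at B4: IN[B4] = OUT[B0] ⊔ OUT[B3] = {a@B0, a@B3, b@B1, d@B0, d@B1, f@B3}
Applying B4's transfer function to that IN value gives OUT[B4] (row B4 above).

Answer: {a@B0, a@B3, b@B1, d@B4, e@B4, f@B3}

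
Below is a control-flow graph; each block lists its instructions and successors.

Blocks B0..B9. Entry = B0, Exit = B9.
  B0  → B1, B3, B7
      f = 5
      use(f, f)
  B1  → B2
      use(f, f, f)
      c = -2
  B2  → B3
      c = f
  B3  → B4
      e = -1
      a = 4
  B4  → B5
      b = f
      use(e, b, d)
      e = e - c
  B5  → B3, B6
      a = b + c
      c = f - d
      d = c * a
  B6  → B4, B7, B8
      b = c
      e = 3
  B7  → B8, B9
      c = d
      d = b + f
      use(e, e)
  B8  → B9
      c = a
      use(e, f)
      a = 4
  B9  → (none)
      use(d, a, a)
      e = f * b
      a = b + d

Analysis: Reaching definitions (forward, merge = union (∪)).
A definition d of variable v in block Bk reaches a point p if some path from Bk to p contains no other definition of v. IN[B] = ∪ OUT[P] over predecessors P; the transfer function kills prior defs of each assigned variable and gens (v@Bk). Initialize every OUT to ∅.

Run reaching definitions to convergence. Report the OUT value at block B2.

Fixpoint table:
  B0:  IN={}  OUT={f@B0}
  B1:  IN={f@B0}  OUT={c@B1, f@B0}
  B2:  IN={c@B1, f@B0}  OUT={c@B2, f@B0}
  B3:  IN={a@B5, b@B4, c@B2, c@B5, d@B5, e@B4, f@B0}  OUT={a@B3, b@B4, c@B2, c@B5, d@B5, e@B3, f@B0}
  B4:  IN={a@B3, a@B5, b@B4, b@B6, c@B2, c@B5, d@B5, e@B3, e@B6, f@B0}  OUT={a@B3, a@B5, b@B4, c@B2, c@B5, d@B5, e@B4, f@B0}
  B5:  IN={a@B3, a@B5, b@B4, c@B2, c@B5, d@B5, e@B4, f@B0}  OUT={a@B5, b@B4, c@B5, d@B5, e@B4, f@B0}
  B6:  IN={a@B5, b@B4, c@B5, d@B5, e@B4, f@B0}  OUT={a@B5, b@B6, c@B5, d@B5, e@B6, f@B0}
  B7:  IN={a@B5, b@B6, c@B5, d@B5, e@B6, f@B0}  OUT={a@B5, b@B6, c@B7, d@B7, e@B6, f@B0}
  B8:  IN={a@B5, b@B6, c@B5, c@B7, d@B5, d@B7, e@B6, f@B0}  OUT={a@B8, b@B6, c@B8, d@B5, d@B7, e@B6, f@B0}
  B9:  IN={a@B5, a@B8, b@B6, c@B7, c@B8, d@B5, d@B7, e@B6, f@B0}  OUT={a@B9, b@B6, c@B7, c@B8, d@B5, d@B7, e@B9, f@B0}

Merge at B2: IN[B2] = OUT[B1] = {c@B1, f@B0}
Applying B2's transfer function to that IN value gives OUT[B2] (row B2 above).

Answer: {c@B2, f@B0}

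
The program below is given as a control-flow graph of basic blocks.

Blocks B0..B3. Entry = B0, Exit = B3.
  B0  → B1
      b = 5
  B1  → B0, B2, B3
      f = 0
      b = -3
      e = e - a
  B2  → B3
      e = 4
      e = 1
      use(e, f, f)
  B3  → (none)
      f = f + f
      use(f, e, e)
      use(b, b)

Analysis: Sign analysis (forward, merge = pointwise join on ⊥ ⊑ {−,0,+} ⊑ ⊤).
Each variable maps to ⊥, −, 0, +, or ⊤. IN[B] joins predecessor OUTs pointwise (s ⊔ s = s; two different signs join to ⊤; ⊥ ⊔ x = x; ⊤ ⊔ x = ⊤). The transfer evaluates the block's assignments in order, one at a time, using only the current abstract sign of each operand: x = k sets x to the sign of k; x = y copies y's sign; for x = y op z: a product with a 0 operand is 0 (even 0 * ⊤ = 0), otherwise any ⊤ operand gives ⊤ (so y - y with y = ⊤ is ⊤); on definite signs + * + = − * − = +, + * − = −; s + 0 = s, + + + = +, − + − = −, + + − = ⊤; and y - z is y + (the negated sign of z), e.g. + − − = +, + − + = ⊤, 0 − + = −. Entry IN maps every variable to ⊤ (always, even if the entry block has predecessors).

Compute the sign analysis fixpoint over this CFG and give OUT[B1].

Answer: {a: ⊤, b: -, c: ⊤, d: ⊤, e: ⊤, f: 0}

Derivation:
Per-block solution:
  B0: | IN=(all ⊤) | OUT={b:+; rest ⊤}
  B1: | IN={b:+; rest ⊤} | OUT={b:-, f:0; rest ⊤}
  B2: | IN={b:-, f:0; rest ⊤} | OUT={b:-, e:+, f:0; rest ⊤}
  B3: | IN={b:-, f:0; rest ⊤} | OUT={b:-, f:0; rest ⊤}

Merge at B1: IN[B1] = OUT[B0] = {a: ⊤, b: +, c: ⊤, d: ⊤, e: ⊤, f: ⊤}
Applying B1's transfer function to that IN value gives OUT[B1] (row B1 above).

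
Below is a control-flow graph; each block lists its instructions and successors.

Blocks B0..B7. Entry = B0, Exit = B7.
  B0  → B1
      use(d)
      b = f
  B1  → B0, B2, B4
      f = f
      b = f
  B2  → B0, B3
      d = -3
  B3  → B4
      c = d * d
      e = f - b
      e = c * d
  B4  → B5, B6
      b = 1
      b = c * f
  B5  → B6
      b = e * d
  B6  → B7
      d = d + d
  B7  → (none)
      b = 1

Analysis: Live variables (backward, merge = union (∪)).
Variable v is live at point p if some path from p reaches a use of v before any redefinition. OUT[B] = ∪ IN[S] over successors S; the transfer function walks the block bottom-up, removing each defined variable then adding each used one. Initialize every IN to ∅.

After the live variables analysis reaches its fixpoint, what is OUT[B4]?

Answer: {d, e}

Working:
Converged values:
  B0:   IN={c, d, e, f}   OUT={c, d, e, f}
  B1:   IN={c, d, e, f}   OUT={b, c, d, e, f}
  B2:   IN={b, c, e, f}   OUT={b, c, d, e, f}
  B3:   IN={b, d, f}   OUT={c, d, e, f}
  B4:   IN={c, d, e, f}   OUT={d, e}
  B5:   IN={d, e}   OUT={d}
  B6:   IN={d}   OUT={}
  B7:   IN={}   OUT={}

Merge at B4: OUT[B4] = IN[B5] ⊔ IN[B6] = {d, e}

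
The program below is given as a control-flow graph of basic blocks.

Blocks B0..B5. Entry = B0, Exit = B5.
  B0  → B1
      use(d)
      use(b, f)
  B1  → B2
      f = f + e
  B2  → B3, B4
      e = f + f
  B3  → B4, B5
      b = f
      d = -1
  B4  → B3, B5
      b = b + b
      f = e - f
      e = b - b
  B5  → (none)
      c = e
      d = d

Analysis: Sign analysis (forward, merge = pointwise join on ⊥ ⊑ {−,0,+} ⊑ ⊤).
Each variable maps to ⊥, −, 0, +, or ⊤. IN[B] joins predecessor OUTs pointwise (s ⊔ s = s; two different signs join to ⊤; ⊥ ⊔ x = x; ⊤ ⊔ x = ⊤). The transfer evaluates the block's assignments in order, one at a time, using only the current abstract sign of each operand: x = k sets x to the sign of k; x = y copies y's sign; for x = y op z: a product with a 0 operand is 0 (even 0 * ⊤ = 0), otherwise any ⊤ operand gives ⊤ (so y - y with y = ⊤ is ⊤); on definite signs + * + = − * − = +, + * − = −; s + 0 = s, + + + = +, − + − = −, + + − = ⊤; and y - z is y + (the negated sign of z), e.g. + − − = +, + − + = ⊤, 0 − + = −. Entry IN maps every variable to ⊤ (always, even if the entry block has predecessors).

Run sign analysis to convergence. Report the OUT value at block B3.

Answer: {a: ⊤, b: ⊤, c: ⊤, d: -, e: ⊤, f: ⊤}

Derivation:
Per-block solution:
  B0:   IN=(all ⊤)   OUT=(all ⊤)
  B1:   IN=(all ⊤)   OUT=(all ⊤)
  B2:   IN=(all ⊤)   OUT=(all ⊤)
  B3:   IN=(all ⊤)   OUT={d:-; rest ⊤}
  B4:   IN=(all ⊤)   OUT=(all ⊤)
  B5:   IN=(all ⊤)   OUT=(all ⊤)

Merge at B3: IN[B3] = OUT[B2] ⊔ OUT[B4] = {a: ⊤, b: ⊤, c: ⊤, d: ⊤, e: ⊤, f: ⊤}
Applying B3's transfer function to that IN value gives OUT[B3] (row B3 above).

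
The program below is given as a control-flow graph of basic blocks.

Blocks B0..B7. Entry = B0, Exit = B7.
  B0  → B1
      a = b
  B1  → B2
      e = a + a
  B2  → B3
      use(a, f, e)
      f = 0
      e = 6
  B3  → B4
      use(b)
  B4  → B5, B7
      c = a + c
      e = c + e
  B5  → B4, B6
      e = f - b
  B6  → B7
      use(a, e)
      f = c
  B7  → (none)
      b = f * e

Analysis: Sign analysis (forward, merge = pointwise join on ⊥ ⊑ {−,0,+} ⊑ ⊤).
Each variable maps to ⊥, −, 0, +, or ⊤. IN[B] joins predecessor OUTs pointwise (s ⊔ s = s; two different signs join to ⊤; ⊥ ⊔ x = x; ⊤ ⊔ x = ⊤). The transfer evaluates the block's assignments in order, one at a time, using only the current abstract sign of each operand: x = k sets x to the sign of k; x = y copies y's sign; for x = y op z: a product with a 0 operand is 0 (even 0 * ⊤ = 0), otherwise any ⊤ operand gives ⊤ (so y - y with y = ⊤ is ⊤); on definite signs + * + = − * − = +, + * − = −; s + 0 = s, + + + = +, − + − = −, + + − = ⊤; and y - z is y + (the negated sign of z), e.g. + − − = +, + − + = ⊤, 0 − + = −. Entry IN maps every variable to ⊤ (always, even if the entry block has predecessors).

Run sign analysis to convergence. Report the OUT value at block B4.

Answer: {a: ⊤, b: ⊤, c: ⊤, d: ⊤, e: ⊤, f: 0}

Working:
Fixpoint table:
  B0:  IN=(all ⊤)  OUT=(all ⊤)
  B1:  IN=(all ⊤)  OUT=(all ⊤)
  B2:  IN=(all ⊤)  OUT={e:+, f:0; rest ⊤}
  B3:  IN={e:+, f:0; rest ⊤}  OUT={e:+, f:0; rest ⊤}
  B4:  IN={f:0; rest ⊤}  OUT={f:0; rest ⊤}
  B5:  IN={f:0; rest ⊤}  OUT={f:0; rest ⊤}
  B6:  IN={f:0; rest ⊤}  OUT=(all ⊤)
  B7:  IN=(all ⊤)  OUT=(all ⊤)

Merge at B4: IN[B4] = OUT[B3] ⊔ OUT[B5] = {a: ⊤, b: ⊤, c: ⊤, d: ⊤, e: ⊤, f: 0}
Applying B4's transfer function to that IN value gives OUT[B4] (row B4 above).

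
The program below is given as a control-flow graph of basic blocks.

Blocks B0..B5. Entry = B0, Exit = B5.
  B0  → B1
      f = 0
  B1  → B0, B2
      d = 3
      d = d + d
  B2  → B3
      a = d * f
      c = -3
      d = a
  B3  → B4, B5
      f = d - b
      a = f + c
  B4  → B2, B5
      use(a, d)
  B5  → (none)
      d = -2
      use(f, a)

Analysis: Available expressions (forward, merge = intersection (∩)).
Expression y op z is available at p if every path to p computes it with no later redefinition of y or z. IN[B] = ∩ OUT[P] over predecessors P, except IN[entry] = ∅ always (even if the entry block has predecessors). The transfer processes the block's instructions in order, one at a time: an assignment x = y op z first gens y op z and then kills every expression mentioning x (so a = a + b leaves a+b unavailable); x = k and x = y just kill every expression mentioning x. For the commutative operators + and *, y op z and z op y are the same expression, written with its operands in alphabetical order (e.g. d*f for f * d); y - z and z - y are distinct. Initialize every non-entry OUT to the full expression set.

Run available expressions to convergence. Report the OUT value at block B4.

Answer: {c+f, d-b}

Derivation:
Fixpoint table:
  B0: | IN={} | OUT={}
  B1: | IN={} | OUT={}
  B2: | IN={} | OUT={}
  B3: | IN={} | OUT={c+f, d-b}
  B4: | IN={c+f, d-b} | OUT={c+f, d-b}
  B5: | IN={c+f, d-b} | OUT={c+f}

Merge at B4: IN[B4] = OUT[B3] = {c+f, d-b}
Applying B4's transfer function to that IN value gives OUT[B4] (row B4 above).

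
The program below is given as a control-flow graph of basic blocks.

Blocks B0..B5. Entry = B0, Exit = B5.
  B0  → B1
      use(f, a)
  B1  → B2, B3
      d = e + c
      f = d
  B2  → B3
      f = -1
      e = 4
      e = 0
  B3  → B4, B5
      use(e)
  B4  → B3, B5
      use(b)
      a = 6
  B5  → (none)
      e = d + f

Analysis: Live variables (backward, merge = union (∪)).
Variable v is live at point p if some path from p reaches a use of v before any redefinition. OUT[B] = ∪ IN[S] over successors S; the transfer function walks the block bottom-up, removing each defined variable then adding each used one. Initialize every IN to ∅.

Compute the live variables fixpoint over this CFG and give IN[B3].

Fixpoint table:
  B0:  IN={a, b, c, e, f}  OUT={b, c, e}
  B1:  IN={b, c, e}  OUT={b, d, e, f}
  B2:  IN={b, d}  OUT={b, d, e, f}
  B3:  IN={b, d, e, f}  OUT={b, d, e, f}
  B4:  IN={b, d, e, f}  OUT={b, d, e, f}
  B5:  IN={d, f}  OUT={}

Merge at B3: OUT[B3] = IN[B4] ⊔ IN[B5] = {b, d, e, f}
Applying B3's transfer function to that OUT value gives IN[B3] (row B3 above).

Answer: {b, d, e, f}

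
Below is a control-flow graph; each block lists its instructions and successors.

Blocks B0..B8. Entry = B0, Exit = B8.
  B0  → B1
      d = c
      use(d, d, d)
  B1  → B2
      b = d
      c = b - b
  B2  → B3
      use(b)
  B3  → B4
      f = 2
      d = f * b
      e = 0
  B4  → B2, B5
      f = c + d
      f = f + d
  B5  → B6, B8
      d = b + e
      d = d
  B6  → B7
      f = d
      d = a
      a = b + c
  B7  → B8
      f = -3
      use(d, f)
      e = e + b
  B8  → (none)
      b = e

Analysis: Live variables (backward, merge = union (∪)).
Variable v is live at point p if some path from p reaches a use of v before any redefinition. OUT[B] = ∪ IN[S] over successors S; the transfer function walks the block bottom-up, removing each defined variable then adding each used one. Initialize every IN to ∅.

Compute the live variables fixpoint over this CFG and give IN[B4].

Per-block solution:
  B0:   IN={a, c}   OUT={a, d}
  B1:   IN={a, d}   OUT={a, b, c}
  B2:   IN={a, b, c}   OUT={a, b, c}
  B3:   IN={a, b, c}   OUT={a, b, c, d, e}
  B4:   IN={a, b, c, d, e}   OUT={a, b, c, e}
  B5:   IN={a, b, c, e}   OUT={a, b, c, d, e}
  B6:   IN={a, b, c, d, e}   OUT={b, d, e}
  B7:   IN={b, d, e}   OUT={e}
  B8:   IN={e}   OUT={}

Merge at B4: OUT[B4] = IN[B2] ⊔ IN[B5] = {a, b, c, e}
Applying B4's transfer function to that OUT value gives IN[B4] (row B4 above).

Answer: {a, b, c, d, e}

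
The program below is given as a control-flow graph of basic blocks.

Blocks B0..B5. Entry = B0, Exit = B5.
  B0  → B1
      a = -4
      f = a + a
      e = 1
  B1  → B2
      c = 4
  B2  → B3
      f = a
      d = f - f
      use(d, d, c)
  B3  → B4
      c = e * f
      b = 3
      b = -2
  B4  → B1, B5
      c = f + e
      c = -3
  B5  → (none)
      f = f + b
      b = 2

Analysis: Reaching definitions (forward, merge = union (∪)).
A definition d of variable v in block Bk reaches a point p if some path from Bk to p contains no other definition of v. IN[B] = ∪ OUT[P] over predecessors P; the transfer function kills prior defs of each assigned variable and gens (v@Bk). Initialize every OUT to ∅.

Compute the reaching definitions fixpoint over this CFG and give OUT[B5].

Per-block solution:
  B0: | IN={} | OUT={a@B0, e@B0, f@B0}
  B1: | IN={a@B0, b@B3, c@B4, d@B2, e@B0, f@B0, f@B2} | OUT={a@B0, b@B3, c@B1, d@B2, e@B0, f@B0, f@B2}
  B2: | IN={a@B0, b@B3, c@B1, d@B2, e@B0, f@B0, f@B2} | OUT={a@B0, b@B3, c@B1, d@B2, e@B0, f@B2}
  B3: | IN={a@B0, b@B3, c@B1, d@B2, e@B0, f@B2} | OUT={a@B0, b@B3, c@B3, d@B2, e@B0, f@B2}
  B4: | IN={a@B0, b@B3, c@B3, d@B2, e@B0, f@B2} | OUT={a@B0, b@B3, c@B4, d@B2, e@B0, f@B2}
  B5: | IN={a@B0, b@B3, c@B4, d@B2, e@B0, f@B2} | OUT={a@B0, b@B5, c@B4, d@B2, e@B0, f@B5}

Merge at B5: IN[B5] = OUT[B4] = {a@B0, b@B3, c@B4, d@B2, e@B0, f@B2}
Applying B5's transfer function to that IN value gives OUT[B5] (row B5 above).

Answer: {a@B0, b@B5, c@B4, d@B2, e@B0, f@B5}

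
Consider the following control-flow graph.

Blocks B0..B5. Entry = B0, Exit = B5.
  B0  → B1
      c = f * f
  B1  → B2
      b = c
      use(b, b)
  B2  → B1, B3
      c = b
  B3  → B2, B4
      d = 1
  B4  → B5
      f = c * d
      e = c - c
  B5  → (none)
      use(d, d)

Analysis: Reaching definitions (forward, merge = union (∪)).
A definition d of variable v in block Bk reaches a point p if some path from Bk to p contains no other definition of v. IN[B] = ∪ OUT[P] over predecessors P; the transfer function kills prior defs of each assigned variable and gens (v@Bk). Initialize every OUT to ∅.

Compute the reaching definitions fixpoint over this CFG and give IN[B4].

Answer: {b@B1, c@B2, d@B3}

Derivation:
Fixpoint table:
  B0:  IN={}  OUT={c@B0}
  B1:  IN={b@B1, c@B0, c@B2, d@B3}  OUT={b@B1, c@B0, c@B2, d@B3}
  B2:  IN={b@B1, c@B0, c@B2, d@B3}  OUT={b@B1, c@B2, d@B3}
  B3:  IN={b@B1, c@B2, d@B3}  OUT={b@B1, c@B2, d@B3}
  B4:  IN={b@B1, c@B2, d@B3}  OUT={b@B1, c@B2, d@B3, e@B4, f@B4}
  B5:  IN={b@B1, c@B2, d@B3, e@B4, f@B4}  OUT={b@B1, c@B2, d@B3, e@B4, f@B4}

Merge at B4: IN[B4] = OUT[B3] = {b@B1, c@B2, d@B3}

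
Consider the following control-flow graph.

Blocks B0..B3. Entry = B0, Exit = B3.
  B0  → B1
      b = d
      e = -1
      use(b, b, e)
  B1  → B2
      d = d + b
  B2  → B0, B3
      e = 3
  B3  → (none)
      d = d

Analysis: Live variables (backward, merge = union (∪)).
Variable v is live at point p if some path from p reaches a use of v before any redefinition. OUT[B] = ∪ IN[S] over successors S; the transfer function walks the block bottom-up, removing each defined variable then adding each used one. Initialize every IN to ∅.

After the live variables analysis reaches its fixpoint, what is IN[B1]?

Answer: {b, d}

Trace:
Converged values:
  B0:  IN={d}  OUT={b, d}
  B1:  IN={b, d}  OUT={d}
  B2:  IN={d}  OUT={d}
  B3:  IN={d}  OUT={}

Merge at B1: OUT[B1] = IN[B2] = {d}
Applying B1's transfer function to that OUT value gives IN[B1] (row B1 above).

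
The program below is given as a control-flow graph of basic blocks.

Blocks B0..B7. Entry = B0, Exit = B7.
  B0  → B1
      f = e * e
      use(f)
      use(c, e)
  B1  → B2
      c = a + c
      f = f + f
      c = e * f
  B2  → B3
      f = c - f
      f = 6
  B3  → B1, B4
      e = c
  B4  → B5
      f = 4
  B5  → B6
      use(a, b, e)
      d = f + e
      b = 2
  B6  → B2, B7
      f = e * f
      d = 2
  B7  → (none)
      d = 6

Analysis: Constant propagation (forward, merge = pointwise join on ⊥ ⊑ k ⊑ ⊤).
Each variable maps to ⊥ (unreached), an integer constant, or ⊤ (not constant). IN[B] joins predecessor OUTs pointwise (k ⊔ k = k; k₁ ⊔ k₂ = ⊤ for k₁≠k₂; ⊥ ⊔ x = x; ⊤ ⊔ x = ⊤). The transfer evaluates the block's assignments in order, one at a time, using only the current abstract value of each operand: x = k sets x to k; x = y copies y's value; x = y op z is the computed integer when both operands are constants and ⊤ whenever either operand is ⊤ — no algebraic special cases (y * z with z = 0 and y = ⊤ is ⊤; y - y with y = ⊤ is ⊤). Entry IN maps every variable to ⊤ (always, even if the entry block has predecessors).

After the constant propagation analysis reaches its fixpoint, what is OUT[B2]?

Fixpoint table:
  B0: | IN=(all ⊤) | OUT=(all ⊤)
  B1: | IN=(all ⊤) | OUT=(all ⊤)
  B2: | IN=(all ⊤) | OUT={f:6; rest ⊤}
  B3: | IN={f:6; rest ⊤} | OUT={f:6; rest ⊤}
  B4: | IN={f:6; rest ⊤} | OUT={f:4; rest ⊤}
  B5: | IN={f:4; rest ⊤} | OUT={b:2, f:4; rest ⊤}
  B6: | IN={b:2, f:4; rest ⊤} | OUT={b:2, d:2; rest ⊤}
  B7: | IN={b:2, d:2; rest ⊤} | OUT={b:2, d:6; rest ⊤}

Merge at B2: IN[B2] = OUT[B1] ⊔ OUT[B6] = {a: ⊤, b: ⊤, c: ⊤, d: ⊤, e: ⊤, f: ⊤}
Applying B2's transfer function to that IN value gives OUT[B2] (row B2 above).

Answer: {a: ⊤, b: ⊤, c: ⊤, d: ⊤, e: ⊤, f: 6}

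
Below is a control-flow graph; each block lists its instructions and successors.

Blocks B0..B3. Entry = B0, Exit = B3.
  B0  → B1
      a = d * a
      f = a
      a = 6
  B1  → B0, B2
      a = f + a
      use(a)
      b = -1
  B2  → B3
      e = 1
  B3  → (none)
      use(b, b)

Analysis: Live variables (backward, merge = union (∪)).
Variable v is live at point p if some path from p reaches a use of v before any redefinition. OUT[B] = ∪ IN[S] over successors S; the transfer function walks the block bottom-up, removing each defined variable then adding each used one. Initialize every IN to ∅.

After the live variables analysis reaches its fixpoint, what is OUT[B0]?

Fixpoint table:
  B0:   IN={a, d}   OUT={a, d, f}
  B1:   IN={a, d, f}   OUT={a, b, d}
  B2:   IN={b}   OUT={b}
  B3:   IN={b}   OUT={}

Merge at B0: OUT[B0] = IN[B1] = {a, d, f}

Answer: {a, d, f}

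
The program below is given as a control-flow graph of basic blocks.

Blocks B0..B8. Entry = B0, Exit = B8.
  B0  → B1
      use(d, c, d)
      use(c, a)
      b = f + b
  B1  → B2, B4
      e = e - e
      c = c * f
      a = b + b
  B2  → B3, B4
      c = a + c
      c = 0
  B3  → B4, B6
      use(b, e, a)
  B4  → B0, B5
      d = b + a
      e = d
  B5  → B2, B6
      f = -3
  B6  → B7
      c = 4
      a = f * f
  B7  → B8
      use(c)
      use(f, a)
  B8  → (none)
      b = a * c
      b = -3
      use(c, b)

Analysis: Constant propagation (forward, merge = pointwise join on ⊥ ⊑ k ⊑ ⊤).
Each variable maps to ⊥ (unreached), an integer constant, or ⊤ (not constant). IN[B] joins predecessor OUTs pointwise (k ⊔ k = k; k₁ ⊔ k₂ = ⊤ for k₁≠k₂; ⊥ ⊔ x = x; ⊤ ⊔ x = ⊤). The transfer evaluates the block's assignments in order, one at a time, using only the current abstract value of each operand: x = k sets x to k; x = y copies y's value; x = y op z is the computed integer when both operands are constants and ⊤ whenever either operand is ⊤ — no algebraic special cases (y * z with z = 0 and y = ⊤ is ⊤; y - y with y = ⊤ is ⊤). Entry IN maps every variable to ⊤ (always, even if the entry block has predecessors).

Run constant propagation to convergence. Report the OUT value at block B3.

Answer: {a: ⊤, b: ⊤, c: 0, d: ⊤, e: ⊤, f: ⊤}

Trace:
Fixpoint table:
  B0: | IN=(all ⊤) | OUT=(all ⊤)
  B1: | IN=(all ⊤) | OUT=(all ⊤)
  B2: | IN=(all ⊤) | OUT={c:0; rest ⊤}
  B3: | IN={c:0; rest ⊤} | OUT={c:0; rest ⊤}
  B4: | IN=(all ⊤) | OUT=(all ⊤)
  B5: | IN=(all ⊤) | OUT={f:-3; rest ⊤}
  B6: | IN=(all ⊤) | OUT={c:4; rest ⊤}
  B7: | IN={c:4; rest ⊤} | OUT={c:4; rest ⊤}
  B8: | IN={c:4; rest ⊤} | OUT={b:-3, c:4; rest ⊤}

Merge at B3: IN[B3] = OUT[B2] = {a: ⊤, b: ⊤, c: 0, d: ⊤, e: ⊤, f: ⊤}
Applying B3's transfer function to that IN value gives OUT[B3] (row B3 above).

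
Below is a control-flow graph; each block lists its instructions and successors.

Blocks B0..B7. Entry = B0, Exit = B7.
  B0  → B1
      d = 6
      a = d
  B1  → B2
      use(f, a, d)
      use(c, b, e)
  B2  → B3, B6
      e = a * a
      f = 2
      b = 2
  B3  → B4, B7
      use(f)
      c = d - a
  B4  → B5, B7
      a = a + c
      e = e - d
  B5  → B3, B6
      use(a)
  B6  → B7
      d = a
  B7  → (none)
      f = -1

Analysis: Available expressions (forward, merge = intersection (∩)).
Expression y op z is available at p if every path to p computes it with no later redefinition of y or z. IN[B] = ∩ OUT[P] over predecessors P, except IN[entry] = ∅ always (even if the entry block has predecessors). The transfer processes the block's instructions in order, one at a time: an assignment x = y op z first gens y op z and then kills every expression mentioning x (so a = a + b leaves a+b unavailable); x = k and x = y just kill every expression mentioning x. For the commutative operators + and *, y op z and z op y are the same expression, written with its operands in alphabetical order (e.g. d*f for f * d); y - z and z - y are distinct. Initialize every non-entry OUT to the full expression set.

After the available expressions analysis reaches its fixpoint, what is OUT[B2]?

Answer: {a*a}

Working:
Per-block solution:
  B0: | IN={} | OUT={}
  B1: | IN={} | OUT={}
  B2: | IN={} | OUT={a*a}
  B3: | IN={} | OUT={d-a}
  B4: | IN={d-a} | OUT={}
  B5: | IN={} | OUT={}
  B6: | IN={} | OUT={}
  B7: | IN={} | OUT={}

Merge at B2: IN[B2] = OUT[B1] = {}
Applying B2's transfer function to that IN value gives OUT[B2] (row B2 above).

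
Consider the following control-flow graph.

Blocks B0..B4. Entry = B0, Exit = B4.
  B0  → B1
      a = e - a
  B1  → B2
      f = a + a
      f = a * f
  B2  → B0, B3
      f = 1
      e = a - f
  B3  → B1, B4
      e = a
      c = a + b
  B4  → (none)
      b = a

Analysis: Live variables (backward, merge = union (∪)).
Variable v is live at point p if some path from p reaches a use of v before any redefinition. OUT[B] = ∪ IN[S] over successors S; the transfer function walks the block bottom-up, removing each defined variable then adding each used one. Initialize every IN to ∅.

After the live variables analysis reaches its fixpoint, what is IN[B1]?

Fixpoint table:
  B0:  IN={a, b, e}  OUT={a, b}
  B1:  IN={a, b}  OUT={a, b}
  B2:  IN={a, b}  OUT={a, b, e}
  B3:  IN={a, b}  OUT={a, b}
  B4:  IN={a}  OUT={}

Merge at B1: OUT[B1] = IN[B2] = {a, b}
Applying B1's transfer function to that OUT value gives IN[B1] (row B1 above).

Answer: {a, b}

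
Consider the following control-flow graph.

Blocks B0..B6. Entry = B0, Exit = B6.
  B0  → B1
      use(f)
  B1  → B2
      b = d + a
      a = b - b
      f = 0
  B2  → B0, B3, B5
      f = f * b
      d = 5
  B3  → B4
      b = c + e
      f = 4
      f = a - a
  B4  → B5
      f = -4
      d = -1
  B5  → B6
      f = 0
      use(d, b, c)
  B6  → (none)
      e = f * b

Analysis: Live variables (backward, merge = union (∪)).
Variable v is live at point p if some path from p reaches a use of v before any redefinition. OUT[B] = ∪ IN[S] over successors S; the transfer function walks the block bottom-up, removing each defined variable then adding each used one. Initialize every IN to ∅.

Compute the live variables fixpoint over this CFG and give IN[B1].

Answer: {a, c, d, e}

Derivation:
Converged values:
  B0: | IN={a, c, d, e, f} | OUT={a, c, d, e}
  B1: | IN={a, c, d, e} | OUT={a, b, c, e, f}
  B2: | IN={a, b, c, e, f} | OUT={a, b, c, d, e, f}
  B3: | IN={a, c, e} | OUT={b, c}
  B4: | IN={b, c} | OUT={b, c, d}
  B5: | IN={b, c, d} | OUT={b, f}
  B6: | IN={b, f} | OUT={}

Merge at B1: OUT[B1] = IN[B2] = {a, b, c, e, f}
Applying B1's transfer function to that OUT value gives IN[B1] (row B1 above).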